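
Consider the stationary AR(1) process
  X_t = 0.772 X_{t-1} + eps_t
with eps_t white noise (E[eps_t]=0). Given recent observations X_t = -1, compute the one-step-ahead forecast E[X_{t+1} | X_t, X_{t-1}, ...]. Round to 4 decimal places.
E[X_{t+1} \mid \mathcal F_t] = -0.7720

For an AR(p) model X_t = c + sum_i phi_i X_{t-i} + eps_t, the
one-step-ahead conditional mean is
  E[X_{t+1} | X_t, ...] = c + sum_i phi_i X_{t+1-i}.
Substitute known values:
  E[X_{t+1} | ...] = (0.772) * (-1)
                   = -0.7720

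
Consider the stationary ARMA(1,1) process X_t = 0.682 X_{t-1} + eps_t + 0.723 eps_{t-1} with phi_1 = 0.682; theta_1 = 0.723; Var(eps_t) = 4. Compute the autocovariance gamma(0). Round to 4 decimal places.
\gamma(0) = 18.7625

Multiply the model equation by X_{t-k} and take expectations. With theta_0 = psi_0 = 1 and psi_j the MA(infinity) weights, this gives
  gamma(k) - sum_i phi_i gamma(k-i) = c_k,
  c_k = sigma^2 * sum_{j=k..q} theta_j psi_{j-k}   (c_k = 0 for k > q),
using gamma(-m) = gamma(m).
psi-weights needed (psi_j = theta_j + sum_i phi_i psi_{j-i}):
  psi_1 = theta_1 + phi_1 = 0.723 + (0.682) = 1.405
Right-hand sides:
  c_0 = sigma^2 (1 + theta_1 psi_1) = 4 * (1 + (0.723)(1.405)) = 4 * 2.015815 = 8.06326
  c_1 = sigma^2 theta_1 = 4 * (0.723) = 2.892
  c_2 = 0
Equations for k = 0 and k = 1 (AR order 1):
  gamma(0) = phi_1 gamma(1) + c_0
  gamma(1) = phi_1 gamma(0) + c_1
Substituting the second into the first: gamma(0) (1 - phi_1^2) = c_0 + phi_1 c_1, so
  gamma(0) = (c_0 + phi_1 c_1) / (1 - phi_1^2) = (8.06326 + (0.682)(2.892)) / (1 - (0.682)^2) = 10.035604 / 0.534876 = 18.762487.
Therefore gamma(0) = 18.7625 (to 4 decimal places).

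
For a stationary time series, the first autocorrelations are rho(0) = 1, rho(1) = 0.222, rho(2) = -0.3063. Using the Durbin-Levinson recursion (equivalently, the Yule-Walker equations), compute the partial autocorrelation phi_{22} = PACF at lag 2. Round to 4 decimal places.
\phi_{22} = -0.3740

The PACF at lag k is phi_{kk}, the last component of the solution
to the Yule-Walker system G_k phi = r_k where
  (G_k)_{ij} = rho(|i - j|), (r_k)_i = rho(i), i,j = 1..k.
Equivalently, Durbin-Levinson gives phi_{kk} iteratively:
  phi_{11} = rho(1)
  phi_{kk} = [rho(k) - sum_{j=1..k-1} phi_{k-1,j} rho(k-j)]
            / [1 - sum_{j=1..k-1} phi_{k-1,j} rho(j)],
  phi_{k,j} = phi_{k-1,j} - phi_{kk} phi_{k-1,k-j},  j = 1..k-1.
Step k = 1:
  phi_11 = rho(1) = 0.222.
Step k = 2:
  phi_22 = [rho(2) - phi_11 rho(1)] / [1 - phi_11 rho(1)] = [-0.3063 - (0.222)(0.222)] / [1 - (0.222)(0.222)]
         = -0.355584 / 0.950716 = -0.374.
Therefore phi_{22} = -0.3740.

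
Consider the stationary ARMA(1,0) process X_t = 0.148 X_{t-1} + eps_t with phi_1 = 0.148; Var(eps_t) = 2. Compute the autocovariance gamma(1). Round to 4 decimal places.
\gamma(1) = 0.3026

Multiply the model equation by X_{t-k} and take expectations. With theta_0 = psi_0 = 1 and psi_j the MA(infinity) weights, this gives
  gamma(k) - sum_i phi_i gamma(k-i) = c_k,
  c_k = sigma^2 * sum_{j=k..q} theta_j psi_{j-k}   (c_k = 0 for k > q),
using gamma(-m) = gamma(m).
Pure AR (q = 0): c_0 = sigma^2 = 2, c_k = 0 for k >= 1.
Equations for k = 0 and k = 1 (AR order 1):
  gamma(0) = phi_1 gamma(1) + c_0
  gamma(1) = phi_1 gamma(0) + c_1
Substituting the second into the first: gamma(0) (1 - phi_1^2) = c_0 + phi_1 c_1, so
  gamma(0) = c_0 / (1 - phi_1^2) = 2 / (1 - (0.148)^2) = 2 / 0.978096 = 2.044789.
  gamma(1) = phi_1 gamma(0) = (0.148)(2.044789) = 0.302629.
Therefore gamma(1) = 0.3026 (to 4 decimal places).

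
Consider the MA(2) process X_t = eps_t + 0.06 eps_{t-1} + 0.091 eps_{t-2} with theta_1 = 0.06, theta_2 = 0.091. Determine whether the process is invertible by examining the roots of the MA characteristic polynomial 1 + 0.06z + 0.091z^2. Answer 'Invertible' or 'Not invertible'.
\text{Invertible}

The MA(q) characteristic polynomial is P(z) = 1 + 0.06z + 0.091z^2.
Invertibility requires all roots to lie outside the unit circle, i.e. |z| > 1 for every root.
Set 1 + (0.06) z + (0.091) z^2 = 0, i.e. a z^2 + b z + c = 0 with a = 0.091, b = 0.06, c = 1.
Discriminant D = b^2 - 4ac = (0.06)^2 - 4*(0.091)*1 = 0.0036 - (0.364) = -0.3604.
D < 0, so the roots are the complex-conjugate pair z = (-b +/- i sqrt(-D)) / (2a) = -0.3297 +/- 3.2985i.
For a conjugate pair |z|^2 = z * conj(z) = (product of roots) = c/a = 1/(0.091) = 10.989011, so |z| = sqrt(10.989011) = 3.315 for both roots.
Moduli of all roots: 3.3150, 3.3150.
All moduli strictly greater than 1? Yes.
Verdict: Invertible.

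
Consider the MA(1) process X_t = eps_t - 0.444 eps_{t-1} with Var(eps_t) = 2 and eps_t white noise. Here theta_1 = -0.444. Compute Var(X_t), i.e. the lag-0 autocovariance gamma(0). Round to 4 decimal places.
\gamma(0) = 2.3943

For an MA(q) process X_t = eps_t + sum_i theta_i eps_{t-i} with
Var(eps_t) = sigma^2, the variance is
  gamma(0) = sigma^2 * (1 + sum_i theta_i^2).
  sum_i theta_i^2 = (-0.444)^2 = 0.197136.
  gamma(0) = 2 * (1 + 0.197136) = 2 * 1.197136 = 2.394272, which rounds to 2.3943.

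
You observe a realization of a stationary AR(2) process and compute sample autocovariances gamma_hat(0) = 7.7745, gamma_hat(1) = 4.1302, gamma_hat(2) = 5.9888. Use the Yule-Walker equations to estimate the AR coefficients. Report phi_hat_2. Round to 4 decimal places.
\hat\phi_{2} = 0.6800

The Yule-Walker equations for an AR(p) process read, in matrix form,
  Gamma_p phi = r_p,   with   (Gamma_p)_{ij} = gamma(|i - j|),
                       (r_p)_i = gamma(i),   i,j = 1..p.
Substitute the sample gammas (Toeplitz matrix and right-hand side of size 2):
  Gamma_p = [[7.7745, 4.1302], [4.1302, 7.7745]]
  r_p     = [4.1302, 5.9888]
Written out:
  7.7745 phi_1 + 4.1302 phi_2 = 4.1302
  4.1302 phi_1 + 7.7745 phi_2 = 5.9888
Solve by Cramer's rule:
  det = gamma(0)^2 - gamma(1)^2 = (7.7745)^2 - (4.1302)^2 = 60.44285025 - 17.05855204 = 43.38429821
  phi_hat_1 = [gamma(1) gamma(0) - gamma(1) gamma(2)] / det = [(4.1302)(7.7745) - (4.1302)(5.9888)] / 43.38429821 = 7.37529814 / 43.38429821 = 0.17
  phi_hat_2 = [gamma(0) gamma(2) - gamma(1)^2] / det = [(7.7745)(5.9888) - (4.1302)^2] / 43.38429821 = 29.50137356 / 43.38429821 = 0.68
So phi_hat = [0.1700, 0.6800].
Therefore phi_hat_2 = 0.6800.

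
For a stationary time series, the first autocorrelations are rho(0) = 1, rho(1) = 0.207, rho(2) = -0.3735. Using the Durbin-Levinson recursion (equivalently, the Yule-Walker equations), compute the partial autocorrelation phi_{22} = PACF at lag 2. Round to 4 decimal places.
\phi_{22} = -0.4350

The PACF at lag k is phi_{kk}, the last component of the solution
to the Yule-Walker system G_k phi = r_k where
  (G_k)_{ij} = rho(|i - j|), (r_k)_i = rho(i), i,j = 1..k.
Equivalently, Durbin-Levinson gives phi_{kk} iteratively:
  phi_{11} = rho(1)
  phi_{kk} = [rho(k) - sum_{j=1..k-1} phi_{k-1,j} rho(k-j)]
            / [1 - sum_{j=1..k-1} phi_{k-1,j} rho(j)],
  phi_{k,j} = phi_{k-1,j} - phi_{kk} phi_{k-1,k-j},  j = 1..k-1.
Step k = 1:
  phi_11 = rho(1) = 0.207.
Step k = 2:
  phi_22 = [rho(2) - phi_11 rho(1)] / [1 - phi_11 rho(1)] = [-0.3735 - (0.207)(0.207)] / [1 - (0.207)(0.207)]
         = -0.416349 / 0.957151 = -0.435.
Therefore phi_{22} = -0.4350.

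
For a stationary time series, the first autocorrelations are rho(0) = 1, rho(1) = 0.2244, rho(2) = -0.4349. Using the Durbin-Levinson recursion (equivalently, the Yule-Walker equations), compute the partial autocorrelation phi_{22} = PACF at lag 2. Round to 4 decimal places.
\phi_{22} = -0.5110

The PACF at lag k is phi_{kk}, the last component of the solution
to the Yule-Walker system G_k phi = r_k where
  (G_k)_{ij} = rho(|i - j|), (r_k)_i = rho(i), i,j = 1..k.
Equivalently, Durbin-Levinson gives phi_{kk} iteratively:
  phi_{11} = rho(1)
  phi_{kk} = [rho(k) - sum_{j=1..k-1} phi_{k-1,j} rho(k-j)]
            / [1 - sum_{j=1..k-1} phi_{k-1,j} rho(j)],
  phi_{k,j} = phi_{k-1,j} - phi_{kk} phi_{k-1,k-j},  j = 1..k-1.
Step k = 1:
  phi_11 = rho(1) = 0.2244.
Step k = 2:
  phi_22 = [rho(2) - phi_11 rho(1)] / [1 - phi_11 rho(1)] = [-0.4349 - (0.2244)(0.2244)] / [1 - (0.2244)(0.2244)]
         = -0.48525536 / 0.94964464 = -0.511.
Therefore phi_{22} = -0.5110.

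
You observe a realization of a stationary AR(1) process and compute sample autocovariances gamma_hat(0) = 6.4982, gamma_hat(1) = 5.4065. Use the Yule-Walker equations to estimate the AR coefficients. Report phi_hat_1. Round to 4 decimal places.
\hat\phi_{1} = 0.8320

The Yule-Walker equations for an AR(p) process read, in matrix form,
  Gamma_p phi = r_p,   with   (Gamma_p)_{ij} = gamma(|i - j|),
                       (r_p)_i = gamma(i),   i,j = 1..p.
Substitute the sample gammas (Toeplitz matrix and right-hand side of size 1):
  Gamma_p = [[6.4982]]
  r_p     = [5.4065]
With p = 1 this is the single equation gamma(0) phi_1 = gamma(1):
  phi_hat_1 = gamma(1) / gamma(0) = 5.4065 / 6.4982 = 0.8320.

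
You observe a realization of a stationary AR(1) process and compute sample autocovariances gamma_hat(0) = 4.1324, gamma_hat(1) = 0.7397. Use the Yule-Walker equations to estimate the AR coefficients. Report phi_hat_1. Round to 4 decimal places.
\hat\phi_{1} = 0.1790

The Yule-Walker equations for an AR(p) process read, in matrix form,
  Gamma_p phi = r_p,   with   (Gamma_p)_{ij} = gamma(|i - j|),
                       (r_p)_i = gamma(i),   i,j = 1..p.
Substitute the sample gammas (Toeplitz matrix and right-hand side of size 1):
  Gamma_p = [[4.1324]]
  r_p     = [0.7397]
With p = 1 this is the single equation gamma(0) phi_1 = gamma(1):
  phi_hat_1 = gamma(1) / gamma(0) = 0.7397 / 4.1324 = 0.1790.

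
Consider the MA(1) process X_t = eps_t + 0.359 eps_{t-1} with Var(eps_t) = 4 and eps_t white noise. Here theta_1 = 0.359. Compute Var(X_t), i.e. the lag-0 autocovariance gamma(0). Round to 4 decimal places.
\gamma(0) = 4.5155

For an MA(q) process X_t = eps_t + sum_i theta_i eps_{t-i} with
Var(eps_t) = sigma^2, the variance is
  gamma(0) = sigma^2 * (1 + sum_i theta_i^2).
  sum_i theta_i^2 = (0.359)^2 = 0.128881.
  gamma(0) = 4 * (1 + 0.128881) = 4 * 1.128881 = 4.515524, which rounds to 4.5155.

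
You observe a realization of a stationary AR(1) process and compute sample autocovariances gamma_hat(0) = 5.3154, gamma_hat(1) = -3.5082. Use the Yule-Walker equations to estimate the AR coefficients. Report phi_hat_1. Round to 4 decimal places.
\hat\phi_{1} = -0.6600

The Yule-Walker equations for an AR(p) process read, in matrix form,
  Gamma_p phi = r_p,   with   (Gamma_p)_{ij} = gamma(|i - j|),
                       (r_p)_i = gamma(i),   i,j = 1..p.
Substitute the sample gammas (Toeplitz matrix and right-hand side of size 1):
  Gamma_p = [[5.3154]]
  r_p     = [-3.5082]
With p = 1 this is the single equation gamma(0) phi_1 = gamma(1):
  phi_hat_1 = gamma(1) / gamma(0) = -3.5082 / 5.3154 = -0.6600.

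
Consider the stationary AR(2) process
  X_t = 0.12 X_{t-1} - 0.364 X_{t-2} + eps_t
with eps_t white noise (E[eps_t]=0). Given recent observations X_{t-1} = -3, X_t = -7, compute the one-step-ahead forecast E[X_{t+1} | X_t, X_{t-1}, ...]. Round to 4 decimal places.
E[X_{t+1} \mid \mathcal F_t] = 0.2520

For an AR(p) model X_t = c + sum_i phi_i X_{t-i} + eps_t, the
one-step-ahead conditional mean is
  E[X_{t+1} | X_t, ...] = c + sum_i phi_i X_{t+1-i}.
Substitute known values:
  E[X_{t+1} | ...] = (0.12) * (-7) + (-0.364) * (-3)
                   = 0.2520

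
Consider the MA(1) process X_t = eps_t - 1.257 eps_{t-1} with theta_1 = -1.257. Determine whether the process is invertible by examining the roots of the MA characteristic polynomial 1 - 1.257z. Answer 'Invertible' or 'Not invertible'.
\text{Not invertible}

The MA(q) characteristic polynomial is P(z) = 1 - 1.257z.
Invertibility requires all roots to lie outside the unit circle, i.e. |z| > 1 for every root.
This is linear in z: 1 + (-1.257) z = 0  =>  z = -1/(-1.257) = 0.795545,  |z| = 0.795545.
Moduli of all roots: 0.7955.
All moduli strictly greater than 1? No.
Verdict: Not invertible.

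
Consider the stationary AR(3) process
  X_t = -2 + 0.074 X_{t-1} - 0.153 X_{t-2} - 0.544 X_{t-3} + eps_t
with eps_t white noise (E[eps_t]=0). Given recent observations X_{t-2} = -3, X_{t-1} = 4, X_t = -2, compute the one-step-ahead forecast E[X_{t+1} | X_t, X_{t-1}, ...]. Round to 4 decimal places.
E[X_{t+1} \mid \mathcal F_t] = -1.1280

For an AR(p) model X_t = c + sum_i phi_i X_{t-i} + eps_t, the
one-step-ahead conditional mean is
  E[X_{t+1} | X_t, ...] = c + sum_i phi_i X_{t+1-i}.
Substitute known values:
  E[X_{t+1} | ...] = -2 + (0.074) * (-2) + (-0.153) * (4) + (-0.544) * (-3)
                   = -1.1280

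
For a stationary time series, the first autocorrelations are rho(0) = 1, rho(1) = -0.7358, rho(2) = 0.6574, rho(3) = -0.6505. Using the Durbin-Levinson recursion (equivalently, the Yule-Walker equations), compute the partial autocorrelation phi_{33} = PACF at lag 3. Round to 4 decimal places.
\phi_{33} = -0.2400

The PACF at lag k is phi_{kk}, the last component of the solution
to the Yule-Walker system G_k phi = r_k where
  (G_k)_{ij} = rho(|i - j|), (r_k)_i = rho(i), i,j = 1..k.
Equivalently, Durbin-Levinson gives phi_{kk} iteratively:
  phi_{11} = rho(1)
  phi_{kk} = [rho(k) - sum_{j=1..k-1} phi_{k-1,j} rho(k-j)]
            / [1 - sum_{j=1..k-1} phi_{k-1,j} rho(j)],
  phi_{k,j} = phi_{k-1,j} - phi_{kk} phi_{k-1,k-j},  j = 1..k-1.
Step k = 1:
  phi_11 = rho(1) = -0.7358.
Step k = 2:
  phi_22 = [rho(2) - phi_11 rho(1)] / [1 - phi_11 rho(1)] = [0.6574 - (-0.7358)(-0.7358)] / [1 - (-0.7358)(-0.7358)]
         = 0.11599836 / 0.45859836 = 0.252941.
  Update: phi_21 = phi_11 - phi_22 phi_11 = -0.7358 - (0.252941)(-0.7358) = -0.549686.
Step k = 3:
  phi_33 = [rho(3) - phi_21 rho(2) - phi_22 rho(1)] / [1 - phi_21 rho(1) - phi_22 rho(2)]
    numerator   = -0.6505 - (-0.549686)(0.6574) - (0.252941)(-0.7358) = -0.10302241
    denominator = 1 - (-0.549686)(-0.7358) - (0.252941)(0.6574) = 0.42925761
  phi_33 = -0.10302241 / 0.42925761 = -0.24.
Therefore phi_{33} = -0.2400.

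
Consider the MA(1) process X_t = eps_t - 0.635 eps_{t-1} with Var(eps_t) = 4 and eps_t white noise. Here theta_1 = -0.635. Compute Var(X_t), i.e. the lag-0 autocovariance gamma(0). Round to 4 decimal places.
\gamma(0) = 5.6129

For an MA(q) process X_t = eps_t + sum_i theta_i eps_{t-i} with
Var(eps_t) = sigma^2, the variance is
  gamma(0) = sigma^2 * (1 + sum_i theta_i^2).
  sum_i theta_i^2 = (-0.635)^2 = 0.403225.
  gamma(0) = 4 * (1 + 0.403225) = 4 * 1.403225 = 5.6129.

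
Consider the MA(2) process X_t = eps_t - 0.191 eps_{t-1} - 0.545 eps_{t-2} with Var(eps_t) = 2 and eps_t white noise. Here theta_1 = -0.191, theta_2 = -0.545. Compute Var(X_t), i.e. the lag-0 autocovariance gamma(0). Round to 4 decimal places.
\gamma(0) = 2.6670

For an MA(q) process X_t = eps_t + sum_i theta_i eps_{t-i} with
Var(eps_t) = sigma^2, the variance is
  gamma(0) = sigma^2 * (1 + sum_i theta_i^2).
  sum_i theta_i^2 = (-0.191)^2 + (-0.545)^2 = 0.036481 + 0.297025 = 0.333506.
  gamma(0) = 2 * (1 + 0.333506) = 2 * 1.333506 = 2.667012, which rounds to 2.6670.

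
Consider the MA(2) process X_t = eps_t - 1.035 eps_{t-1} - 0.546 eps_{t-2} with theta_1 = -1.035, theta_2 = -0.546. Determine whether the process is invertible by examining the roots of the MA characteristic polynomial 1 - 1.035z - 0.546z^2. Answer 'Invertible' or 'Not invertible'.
\text{Not invertible}

The MA(q) characteristic polynomial is P(z) = 1 - 1.035z - 0.546z^2.
Invertibility requires all roots to lie outside the unit circle, i.e. |z| > 1 for every root.
Set 1 + (-1.035) z + (-0.546) z^2 = 0, i.e. a z^2 + b z + c = 0 with a = -0.546, b = -1.035, c = 1.
Discriminant D = b^2 - 4ac = (-1.035)^2 - 4*(-0.546)*1 = 1.071225 - (-2.184) = 3.255225.
D >= 0, so the roots are real: z = (-b +/- sqrt(D)) / (2a) = (1.035 +/- 1.804224) / (-1.092).
  z_1 = (1.035 + 1.804224) / (-1.092) = -2.6,   |z_1| = 2.6.
  z_2 = (1.035 - 1.804224) / (-1.092) = 0.7044,   |z_2| = 0.7044.
Moduli of all roots: 2.6000, 0.7044.
All moduli strictly greater than 1? No.
Verdict: Not invertible.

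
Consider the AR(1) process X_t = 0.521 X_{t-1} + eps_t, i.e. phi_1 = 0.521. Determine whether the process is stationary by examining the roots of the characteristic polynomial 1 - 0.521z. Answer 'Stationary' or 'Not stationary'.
\text{Stationary}

The AR(p) characteristic polynomial is P(z) = 1 - 0.521z.
Stationarity requires all roots to lie outside the unit circle, i.e. |z| > 1 for every root.
This is linear in z: 1 + (-0.521) z = 0  =>  z = -1/(-0.521) = 1.919386,  |z| = 1.919386.
Moduli of all roots: 1.9194.
All moduli strictly greater than 1? Yes.
Verdict: Stationary.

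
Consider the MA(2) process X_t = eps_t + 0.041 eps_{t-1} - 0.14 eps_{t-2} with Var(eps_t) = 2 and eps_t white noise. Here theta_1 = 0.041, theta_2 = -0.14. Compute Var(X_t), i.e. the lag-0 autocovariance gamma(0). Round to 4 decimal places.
\gamma(0) = 2.0426

For an MA(q) process X_t = eps_t + sum_i theta_i eps_{t-i} with
Var(eps_t) = sigma^2, the variance is
  gamma(0) = sigma^2 * (1 + sum_i theta_i^2).
  sum_i theta_i^2 = (0.041)^2 + (-0.14)^2 = 0.001681 + 0.0196 = 0.021281.
  gamma(0) = 2 * (1 + 0.021281) = 2 * 1.021281 = 2.042562, which rounds to 2.0426.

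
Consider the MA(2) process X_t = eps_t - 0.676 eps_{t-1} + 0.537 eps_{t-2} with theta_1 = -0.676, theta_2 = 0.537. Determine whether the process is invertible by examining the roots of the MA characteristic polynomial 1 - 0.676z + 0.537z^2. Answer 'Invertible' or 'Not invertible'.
\text{Invertible}

The MA(q) characteristic polynomial is P(z) = 1 - 0.676z + 0.537z^2.
Invertibility requires all roots to lie outside the unit circle, i.e. |z| > 1 for every root.
Set 1 + (-0.676) z + (0.537) z^2 = 0, i.e. a z^2 + b z + c = 0 with a = 0.537, b = -0.676, c = 1.
Discriminant D = b^2 - 4ac = (-0.676)^2 - 4*(0.537)*1 = 0.456976 - (2.148) = -1.691024.
D < 0, so the roots are the complex-conjugate pair z = (-b +/- i sqrt(-D)) / (2a) = 0.6294 +/- 1.2108i.
For a conjugate pair |z|^2 = z * conj(z) = (product of roots) = c/a = 1/(0.537) = 1.862197, so |z| = sqrt(1.862197) = 1.3646 for both roots.
Moduli of all roots: 1.3646, 1.3646.
All moduli strictly greater than 1? Yes.
Verdict: Invertible.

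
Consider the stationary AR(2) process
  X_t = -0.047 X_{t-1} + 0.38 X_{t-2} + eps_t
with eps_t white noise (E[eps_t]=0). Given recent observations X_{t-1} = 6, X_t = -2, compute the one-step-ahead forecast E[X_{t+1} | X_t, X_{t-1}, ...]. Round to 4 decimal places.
E[X_{t+1} \mid \mathcal F_t] = 2.3740

For an AR(p) model X_t = c + sum_i phi_i X_{t-i} + eps_t, the
one-step-ahead conditional mean is
  E[X_{t+1} | X_t, ...] = c + sum_i phi_i X_{t+1-i}.
Substitute known values:
  E[X_{t+1} | ...] = (-0.047) * (-2) + (0.38) * (6)
                   = 2.3740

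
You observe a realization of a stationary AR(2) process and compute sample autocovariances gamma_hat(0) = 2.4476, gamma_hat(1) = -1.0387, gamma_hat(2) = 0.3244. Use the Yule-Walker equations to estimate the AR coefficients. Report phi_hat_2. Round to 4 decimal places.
\hat\phi_{2} = -0.0580

The Yule-Walker equations for an AR(p) process read, in matrix form,
  Gamma_p phi = r_p,   with   (Gamma_p)_{ij} = gamma(|i - j|),
                       (r_p)_i = gamma(i),   i,j = 1..p.
Substitute the sample gammas (Toeplitz matrix and right-hand side of size 2):
  Gamma_p = [[2.4476, -1.0387], [-1.0387, 2.4476]]
  r_p     = [-1.0387, 0.3244]
Written out:
  2.4476 phi_1 - 1.0387 phi_2 = -1.0387
  -1.0387 phi_1 + 2.4476 phi_2 = 0.3244
Solve by Cramer's rule:
  det = gamma(0)^2 - gamma(1)^2 = (2.4476)^2 - (-1.0387)^2 = 5.99074576 - 1.07889769 = 4.91184807
  phi_hat_1 = [gamma(1) gamma(0) - gamma(1) gamma(2)] / det = [(-1.0387)(2.4476) - (-1.0387)(0.3244)] / 4.91184807 = -2.20536784 / 4.91184807 = -0.449
  phi_hat_2 = [gamma(0) gamma(2) - gamma(1)^2] / det = [(2.4476)(0.3244) - (-1.0387)^2] / 4.91184807 = -0.28489625 / 4.91184807 = -0.058
So phi_hat = [-0.4490, -0.0580].
Therefore phi_hat_2 = -0.0580.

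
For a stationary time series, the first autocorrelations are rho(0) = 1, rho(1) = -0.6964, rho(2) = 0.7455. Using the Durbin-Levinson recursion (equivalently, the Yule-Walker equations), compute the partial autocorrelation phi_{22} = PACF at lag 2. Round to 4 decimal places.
\phi_{22} = 0.5059

The PACF at lag k is phi_{kk}, the last component of the solution
to the Yule-Walker system G_k phi = r_k where
  (G_k)_{ij} = rho(|i - j|), (r_k)_i = rho(i), i,j = 1..k.
Equivalently, Durbin-Levinson gives phi_{kk} iteratively:
  phi_{11} = rho(1)
  phi_{kk} = [rho(k) - sum_{j=1..k-1} phi_{k-1,j} rho(k-j)]
            / [1 - sum_{j=1..k-1} phi_{k-1,j} rho(j)],
  phi_{k,j} = phi_{k-1,j} - phi_{kk} phi_{k-1,k-j},  j = 1..k-1.
Step k = 1:
  phi_11 = rho(1) = -0.6964.
Step k = 2:
  phi_22 = [rho(2) - phi_11 rho(1)] / [1 - phi_11 rho(1)] = [0.7455 - (-0.6964)(-0.6964)] / [1 - (-0.6964)(-0.6964)]
         = 0.26052704 / 0.51502704 = 0.5059.
Therefore phi_{22} = 0.5059.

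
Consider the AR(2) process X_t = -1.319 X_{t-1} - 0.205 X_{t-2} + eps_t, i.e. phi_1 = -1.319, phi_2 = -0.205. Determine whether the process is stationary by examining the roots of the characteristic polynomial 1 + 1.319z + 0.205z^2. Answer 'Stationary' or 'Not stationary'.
\text{Not stationary}

The AR(p) characteristic polynomial is P(z) = 1 + 1.319z + 0.205z^2.
Stationarity requires all roots to lie outside the unit circle, i.e. |z| > 1 for every root.
Set 1 + (1.319) z + (0.205) z^2 = 0, i.e. a z^2 + b z + c = 0 with a = 0.205, b = 1.319, c = 1.
Discriminant D = b^2 - 4ac = (1.319)^2 - 4*(0.205)*1 = 1.739761 - (0.82) = 0.919761.
D >= 0, so the roots are real: z = (-b +/- sqrt(D)) / (2a) = (-1.319 +/- 0.959042) / (0.41).
  z_1 = (-1.319 + 0.959042) / (0.41) = -0.8779,   |z_1| = 0.8779.
  z_2 = (-1.319 - 0.959042) / (0.41) = -5.5562,   |z_2| = 5.5562.
Moduli of all roots: 0.8779, 5.5562.
All moduli strictly greater than 1? No.
Verdict: Not stationary.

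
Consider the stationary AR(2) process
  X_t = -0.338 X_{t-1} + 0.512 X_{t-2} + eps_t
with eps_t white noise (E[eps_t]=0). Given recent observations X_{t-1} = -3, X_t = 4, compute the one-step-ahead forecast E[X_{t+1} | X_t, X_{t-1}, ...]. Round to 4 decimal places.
E[X_{t+1} \mid \mathcal F_t] = -2.8880

For an AR(p) model X_t = c + sum_i phi_i X_{t-i} + eps_t, the
one-step-ahead conditional mean is
  E[X_{t+1} | X_t, ...] = c + sum_i phi_i X_{t+1-i}.
Substitute known values:
  E[X_{t+1} | ...] = (-0.338) * (4) + (0.512) * (-3)
                   = -2.8880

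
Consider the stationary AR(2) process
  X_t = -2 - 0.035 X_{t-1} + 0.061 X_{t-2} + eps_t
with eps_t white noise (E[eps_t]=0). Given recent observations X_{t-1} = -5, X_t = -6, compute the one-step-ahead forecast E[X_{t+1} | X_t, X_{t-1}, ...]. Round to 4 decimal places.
E[X_{t+1} \mid \mathcal F_t] = -2.0950

For an AR(p) model X_t = c + sum_i phi_i X_{t-i} + eps_t, the
one-step-ahead conditional mean is
  E[X_{t+1} | X_t, ...] = c + sum_i phi_i X_{t+1-i}.
Substitute known values:
  E[X_{t+1} | ...] = -2 + (-0.035) * (-6) + (0.061) * (-5)
                   = -2.0950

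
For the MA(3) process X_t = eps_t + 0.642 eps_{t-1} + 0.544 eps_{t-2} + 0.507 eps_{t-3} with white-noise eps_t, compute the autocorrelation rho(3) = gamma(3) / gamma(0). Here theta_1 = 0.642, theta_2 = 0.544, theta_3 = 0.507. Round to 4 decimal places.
\rho(3) = 0.2580

For an MA(q) process with theta_0 = 1, the autocovariance is
  gamma(k) = sigma^2 * sum_{i=0..q-k} theta_i * theta_{i+k},
and rho(k) = gamma(k) / gamma(0). Sigma^2 cancels.
  numerator   = (1)*(0.507) = 0.507.
  denominator = (1)^2 + (0.642)^2 + (0.544)^2 + (0.507)^2 = 1.965149.
  rho(3) = 0.507 / 1.965149 = 0.2580.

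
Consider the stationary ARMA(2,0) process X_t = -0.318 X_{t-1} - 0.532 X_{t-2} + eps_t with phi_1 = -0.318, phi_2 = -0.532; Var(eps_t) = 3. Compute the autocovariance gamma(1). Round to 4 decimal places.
\gamma(1) = -0.9076

Multiply the model equation by X_{t-k} and take expectations. With theta_0 = psi_0 = 1 and psi_j the MA(infinity) weights, this gives
  gamma(k) - sum_i phi_i gamma(k-i) = c_k,
  c_k = sigma^2 * sum_{j=k..q} theta_j psi_{j-k}   (c_k = 0 for k > q),
using gamma(-m) = gamma(m).
Pure AR (q = 0): c_0 = sigma^2 = 3, c_k = 0 for k >= 1.
Equations for k = 0, 1, 2 (AR order 2, c_2 = 0):
  (E0) gamma(0) = phi_1 gamma(1) + phi_2 gamma(2) + c_0
  (E1) gamma(1) = phi_1 gamma(0) + phi_2 gamma(1) + c_1
  (E2) gamma(2) = phi_1 gamma(1) + phi_2 gamma(0)
From (E1): gamma(1) = A gamma(0) + B with
  A = phi_1 / (1 - phi_2) = -0.318 / 1.532 = -0.207572,   B = c_1 / (1 - phi_2) = 0 / 1.532 = 0.
Insert (E2) into (E0): gamma(0) (1 - phi_2^2) = phi_1 (1 + phi_2) gamma(1) + c_0.
  phi_1 (1 + phi_2) = (-0.318)(0.468) = -0.148824,   1 - phi_2^2 = 0.716976.
Replace gamma(1) by A gamma(0) + B and collect gamma(0):
  gamma(0) [0.716976 - (-0.148824)(-0.207572)] = c_0 = 3
  gamma(0) * 0.686084 = 3
  gamma(0) = 3 / 0.686084 = 4.37264.
  gamma(1) = A gamma(0) = (-0.207572)(4.37264) = -0.907637.
Therefore gamma(1) = -0.9076 (to 4 decimal places).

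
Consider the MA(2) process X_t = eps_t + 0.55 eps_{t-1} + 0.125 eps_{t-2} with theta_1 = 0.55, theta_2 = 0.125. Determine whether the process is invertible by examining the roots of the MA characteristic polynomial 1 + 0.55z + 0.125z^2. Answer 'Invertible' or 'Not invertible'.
\text{Invertible}

The MA(q) characteristic polynomial is P(z) = 1 + 0.55z + 0.125z^2.
Invertibility requires all roots to lie outside the unit circle, i.e. |z| > 1 for every root.
Set 1 + (0.55) z + (0.125) z^2 = 0, i.e. a z^2 + b z + c = 0 with a = 0.125, b = 0.55, c = 1.
Discriminant D = b^2 - 4ac = (0.55)^2 - 4*(0.125)*1 = 0.3025 - (0.5) = -0.1975.
D < 0, so the roots are the complex-conjugate pair z = (-b +/- i sqrt(-D)) / (2a) = -2.2 +/- 1.7776i.
For a conjugate pair |z|^2 = z * conj(z) = (product of roots) = c/a = 1/(0.125) = 8, so |z| = sqrt(8) = 2.8284 for both roots.
Moduli of all roots: 2.8284, 2.8284.
All moduli strictly greater than 1? Yes.
Verdict: Invertible.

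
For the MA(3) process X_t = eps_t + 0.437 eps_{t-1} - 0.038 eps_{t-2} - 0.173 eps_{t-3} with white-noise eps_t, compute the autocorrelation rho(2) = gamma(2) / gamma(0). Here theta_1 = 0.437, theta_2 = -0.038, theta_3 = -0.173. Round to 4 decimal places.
\rho(2) = -0.0929

For an MA(q) process with theta_0 = 1, the autocovariance is
  gamma(k) = sigma^2 * sum_{i=0..q-k} theta_i * theta_{i+k},
and rho(k) = gamma(k) / gamma(0). Sigma^2 cancels.
  numerator   = (1)*(-0.038) + (0.437)*(-0.173) = -0.113601.
  denominator = (1)^2 + (0.437)^2 + (-0.038)^2 + (-0.173)^2 = 1.222342.
  rho(2) = -0.113601 / 1.222342 = -0.0929.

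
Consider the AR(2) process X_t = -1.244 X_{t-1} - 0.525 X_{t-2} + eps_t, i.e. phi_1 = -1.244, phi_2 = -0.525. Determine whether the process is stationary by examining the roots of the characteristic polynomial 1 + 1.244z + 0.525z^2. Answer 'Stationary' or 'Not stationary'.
\text{Stationary}

The AR(p) characteristic polynomial is P(z) = 1 + 1.244z + 0.525z^2.
Stationarity requires all roots to lie outside the unit circle, i.e. |z| > 1 for every root.
Set 1 + (1.244) z + (0.525) z^2 = 0, i.e. a z^2 + b z + c = 0 with a = 0.525, b = 1.244, c = 1.
Discriminant D = b^2 - 4ac = (1.244)^2 - 4*(0.525)*1 = 1.547536 - (2.1) = -0.552464.
D < 0, so the roots are the complex-conjugate pair z = (-b +/- i sqrt(-D)) / (2a) = -1.1848 +/- 0.7079i.
For a conjugate pair |z|^2 = z * conj(z) = (product of roots) = c/a = 1/(0.525) = 1.904762, so |z| = sqrt(1.904762) = 1.3801 for both roots.
Moduli of all roots: 1.3801, 1.3801.
All moduli strictly greater than 1? Yes.
Verdict: Stationary.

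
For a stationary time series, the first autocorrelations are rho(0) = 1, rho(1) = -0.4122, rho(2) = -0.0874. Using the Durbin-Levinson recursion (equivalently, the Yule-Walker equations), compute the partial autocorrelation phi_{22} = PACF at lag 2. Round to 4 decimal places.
\phi_{22} = -0.3100

The PACF at lag k is phi_{kk}, the last component of the solution
to the Yule-Walker system G_k phi = r_k where
  (G_k)_{ij} = rho(|i - j|), (r_k)_i = rho(i), i,j = 1..k.
Equivalently, Durbin-Levinson gives phi_{kk} iteratively:
  phi_{11} = rho(1)
  phi_{kk} = [rho(k) - sum_{j=1..k-1} phi_{k-1,j} rho(k-j)]
            / [1 - sum_{j=1..k-1} phi_{k-1,j} rho(j)],
  phi_{k,j} = phi_{k-1,j} - phi_{kk} phi_{k-1,k-j},  j = 1..k-1.
Step k = 1:
  phi_11 = rho(1) = -0.4122.
Step k = 2:
  phi_22 = [rho(2) - phi_11 rho(1)] / [1 - phi_11 rho(1)] = [-0.0874 - (-0.4122)(-0.4122)] / [1 - (-0.4122)(-0.4122)]
         = -0.25730884 / 0.83009116 = -0.31.
Therefore phi_{22} = -0.3100.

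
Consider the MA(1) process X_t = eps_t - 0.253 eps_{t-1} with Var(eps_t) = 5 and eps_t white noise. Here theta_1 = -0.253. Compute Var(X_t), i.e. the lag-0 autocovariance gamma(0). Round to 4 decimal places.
\gamma(0) = 5.3200

For an MA(q) process X_t = eps_t + sum_i theta_i eps_{t-i} with
Var(eps_t) = sigma^2, the variance is
  gamma(0) = sigma^2 * (1 + sum_i theta_i^2).
  sum_i theta_i^2 = (-0.253)^2 = 0.064009.
  gamma(0) = 5 * (1 + 0.064009) = 5 * 1.064009 = 5.320045, which rounds to 5.3200.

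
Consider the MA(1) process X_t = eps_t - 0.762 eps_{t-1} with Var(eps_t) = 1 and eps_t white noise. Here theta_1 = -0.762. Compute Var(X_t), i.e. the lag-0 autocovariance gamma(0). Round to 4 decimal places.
\gamma(0) = 1.5806

For an MA(q) process X_t = eps_t + sum_i theta_i eps_{t-i} with
Var(eps_t) = sigma^2, the variance is
  gamma(0) = sigma^2 * (1 + sum_i theta_i^2).
  sum_i theta_i^2 = (-0.762)^2 = 0.580644.
  gamma(0) = 1 * (1 + 0.580644) = 1 * 1.580644 = 1.580644, which rounds to 1.5806.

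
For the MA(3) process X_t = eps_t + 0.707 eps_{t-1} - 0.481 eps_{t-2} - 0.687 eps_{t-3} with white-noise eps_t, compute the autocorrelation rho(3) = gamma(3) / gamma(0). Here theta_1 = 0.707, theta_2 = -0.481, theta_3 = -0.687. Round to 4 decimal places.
\rho(3) = -0.3118

For an MA(q) process with theta_0 = 1, the autocovariance is
  gamma(k) = sigma^2 * sum_{i=0..q-k} theta_i * theta_{i+k},
and rho(k) = gamma(k) / gamma(0). Sigma^2 cancels.
  numerator   = (1)*(-0.687) = -0.687.
  denominator = (1)^2 + (0.707)^2 + (-0.481)^2 + (-0.687)^2 = 2.203179.
  rho(3) = -0.687 / 2.203179 = -0.3118.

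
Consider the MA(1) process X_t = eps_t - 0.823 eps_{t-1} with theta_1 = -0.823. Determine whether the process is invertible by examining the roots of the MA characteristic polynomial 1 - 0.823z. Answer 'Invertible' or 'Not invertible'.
\text{Invertible}

The MA(q) characteristic polynomial is P(z) = 1 - 0.823z.
Invertibility requires all roots to lie outside the unit circle, i.e. |z| > 1 for every root.
This is linear in z: 1 + (-0.823) z = 0  =>  z = -1/(-0.823) = 1.215067,  |z| = 1.215067.
Moduli of all roots: 1.2151.
All moduli strictly greater than 1? Yes.
Verdict: Invertible.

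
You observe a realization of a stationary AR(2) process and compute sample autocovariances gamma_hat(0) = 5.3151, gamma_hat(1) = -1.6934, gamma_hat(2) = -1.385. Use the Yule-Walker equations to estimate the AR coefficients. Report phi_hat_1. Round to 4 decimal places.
\hat\phi_{1} = -0.4470

The Yule-Walker equations for an AR(p) process read, in matrix form,
  Gamma_p phi = r_p,   with   (Gamma_p)_{ij} = gamma(|i - j|),
                       (r_p)_i = gamma(i),   i,j = 1..p.
Substitute the sample gammas (Toeplitz matrix and right-hand side of size 2):
  Gamma_p = [[5.3151, -1.6934], [-1.6934, 5.3151]]
  r_p     = [-1.6934, -1.385]
Written out:
  5.3151 phi_1 - 1.6934 phi_2 = -1.6934
  -1.6934 phi_1 + 5.3151 phi_2 = -1.385
Solve by Cramer's rule:
  det = gamma(0)^2 - gamma(1)^2 = (5.3151)^2 - (-1.6934)^2 = 28.25028801 - 2.86760356 = 25.38268445
  phi_hat_1 = [gamma(1) gamma(0) - gamma(1) gamma(2)] / det = [(-1.6934)(5.3151) - (-1.6934)(-1.385)] / 25.38268445 = -11.34594934 / 25.38268445 = -0.447
  phi_hat_2 = [gamma(0) gamma(2) - gamma(1)^2] / det = [(5.3151)(-1.385) - (-1.6934)^2] / 25.38268445 = -10.22901706 / 25.38268445 = -0.403
So phi_hat = [-0.4470, -0.4030].
Therefore phi_hat_1 = -0.4470.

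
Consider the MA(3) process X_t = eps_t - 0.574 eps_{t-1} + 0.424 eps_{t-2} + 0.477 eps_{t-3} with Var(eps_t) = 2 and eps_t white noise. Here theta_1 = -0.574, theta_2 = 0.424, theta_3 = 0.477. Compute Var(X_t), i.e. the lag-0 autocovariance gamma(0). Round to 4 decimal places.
\gamma(0) = 3.4736

For an MA(q) process X_t = eps_t + sum_i theta_i eps_{t-i} with
Var(eps_t) = sigma^2, the variance is
  gamma(0) = sigma^2 * (1 + sum_i theta_i^2).
  sum_i theta_i^2 = (-0.574)^2 + (0.424)^2 + (0.477)^2 = 0.329476 + 0.179776 + 0.227529 = 0.736781.
  gamma(0) = 2 * (1 + 0.736781) = 2 * 1.736781 = 3.473562, which rounds to 3.4736.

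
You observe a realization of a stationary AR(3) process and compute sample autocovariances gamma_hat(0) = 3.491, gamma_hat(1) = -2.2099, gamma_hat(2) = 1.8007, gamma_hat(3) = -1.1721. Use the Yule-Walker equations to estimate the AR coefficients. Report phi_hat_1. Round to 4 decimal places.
\hat\phi_{1} = -0.5280

The Yule-Walker equations for an AR(p) process read, in matrix form,
  Gamma_p phi = r_p,   with   (Gamma_p)_{ij} = gamma(|i - j|),
                       (r_p)_i = gamma(i),   i,j = 1..p.
Substitute the sample gammas (Toeplitz matrix and right-hand side of size 3):
  Gamma_p = [[3.491, -2.2099, 1.8007], [-2.2099, 3.491, -2.2099], [1.8007, -2.2099, 3.491]]
  r_p     = [-2.2099, 1.8007, -1.1721]
Written out (R1..R3):
  (R1) 3.491 phi_1 - 2.2099 phi_2 + 1.8007 phi_3 = -2.2099
  (R2) -2.2099 phi_1 + 3.491 phi_2 - 2.2099 phi_3 = 1.8007
  (R3) 1.8007 phi_1 - 2.2099 phi_2 + 3.491 phi_3 = -1.1721
Gaussian elimination:
  R2 <- R2 - (-2.2099/3.491) R1 = R2 - (-0.633028) R1:  2.092072 phi_2 - 1.070007 phi_3 = 0.401772
  R3 <- R3 - (1.8007/3.491) R1 = R3 - (0.515812) R1:  -1.070007 phi_2 + 2.562177 phi_3 = -0.032207
  R3 <- R3 - (-1.070007/2.092072) R2 = R3 - (-0.511458) R2:  2.014914 phi_3 = 0.173283
Back-substitution:
  phi_hat_3 = 0.173283 / 2.014914 = 0.086
  phi_hat_2 = (0.401772 - (-1.070007)(0.086)) / 2.092072 = 0.23603
  phi_hat_1 = (-2.2099 - (-2.2099)(0.23603) - (1.8007)(0.086)) / 3.491 = -0.527974
So phi_hat = [-0.5280, 0.2360, 0.0860].
Therefore phi_hat_1 = -0.5280.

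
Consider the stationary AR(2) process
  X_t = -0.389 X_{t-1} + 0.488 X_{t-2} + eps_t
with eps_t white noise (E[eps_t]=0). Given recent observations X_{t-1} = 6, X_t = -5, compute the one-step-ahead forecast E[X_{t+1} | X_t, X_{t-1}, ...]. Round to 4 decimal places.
E[X_{t+1} \mid \mathcal F_t] = 4.8730

For an AR(p) model X_t = c + sum_i phi_i X_{t-i} + eps_t, the
one-step-ahead conditional mean is
  E[X_{t+1} | X_t, ...] = c + sum_i phi_i X_{t+1-i}.
Substitute known values:
  E[X_{t+1} | ...] = (-0.389) * (-5) + (0.488) * (6)
                   = 4.8730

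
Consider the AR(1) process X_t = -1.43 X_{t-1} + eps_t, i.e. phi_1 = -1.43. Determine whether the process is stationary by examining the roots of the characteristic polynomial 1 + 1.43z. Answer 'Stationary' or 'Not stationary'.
\text{Not stationary}

The AR(p) characteristic polynomial is P(z) = 1 + 1.43z.
Stationarity requires all roots to lie outside the unit circle, i.e. |z| > 1 for every root.
This is linear in z: 1 + (1.43) z = 0  =>  z = -1/(1.43) = -0.699301,  |z| = 0.699301.
Moduli of all roots: 0.6993.
All moduli strictly greater than 1? No.
Verdict: Not stationary.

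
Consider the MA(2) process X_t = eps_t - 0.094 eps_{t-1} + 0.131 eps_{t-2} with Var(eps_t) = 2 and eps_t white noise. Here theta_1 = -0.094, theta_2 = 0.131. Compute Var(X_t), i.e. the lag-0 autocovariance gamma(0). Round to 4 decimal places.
\gamma(0) = 2.0520

For an MA(q) process X_t = eps_t + sum_i theta_i eps_{t-i} with
Var(eps_t) = sigma^2, the variance is
  gamma(0) = sigma^2 * (1 + sum_i theta_i^2).
  sum_i theta_i^2 = (-0.094)^2 + (0.131)^2 = 0.008836 + 0.017161 = 0.025997.
  gamma(0) = 2 * (1 + 0.025997) = 2 * 1.025997 = 2.051994, which rounds to 2.0520.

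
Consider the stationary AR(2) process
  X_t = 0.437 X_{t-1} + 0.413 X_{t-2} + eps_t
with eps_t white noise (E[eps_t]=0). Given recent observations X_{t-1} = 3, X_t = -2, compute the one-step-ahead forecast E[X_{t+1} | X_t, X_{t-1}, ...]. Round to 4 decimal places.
E[X_{t+1} \mid \mathcal F_t] = 0.3650

For an AR(p) model X_t = c + sum_i phi_i X_{t-i} + eps_t, the
one-step-ahead conditional mean is
  E[X_{t+1} | X_t, ...] = c + sum_i phi_i X_{t+1-i}.
Substitute known values:
  E[X_{t+1} | ...] = (0.437) * (-2) + (0.413) * (3)
                   = 0.3650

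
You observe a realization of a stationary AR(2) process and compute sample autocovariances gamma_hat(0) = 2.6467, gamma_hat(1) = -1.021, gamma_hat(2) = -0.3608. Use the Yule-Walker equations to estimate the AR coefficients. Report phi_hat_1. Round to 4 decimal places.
\hat\phi_{1} = -0.5150

The Yule-Walker equations for an AR(p) process read, in matrix form,
  Gamma_p phi = r_p,   with   (Gamma_p)_{ij} = gamma(|i - j|),
                       (r_p)_i = gamma(i),   i,j = 1..p.
Substitute the sample gammas (Toeplitz matrix and right-hand side of size 2):
  Gamma_p = [[2.6467, -1.021], [-1.021, 2.6467]]
  r_p     = [-1.021, -0.3608]
Written out:
  2.6467 phi_1 - 1.021 phi_2 = -1.021
  -1.021 phi_1 + 2.6467 phi_2 = -0.3608
Solve by Cramer's rule:
  det = gamma(0)^2 - gamma(1)^2 = (2.6467)^2 - (-1.021)^2 = 7.00502089 - 1.042441 = 5.96257989
  phi_hat_1 = [gamma(1) gamma(0) - gamma(1) gamma(2)] / det = [(-1.021)(2.6467) - (-1.021)(-0.3608)] / 5.96257989 = -3.0706575 / 5.96257989 = -0.515
  phi_hat_2 = [gamma(0) gamma(2) - gamma(1)^2] / det = [(2.6467)(-0.3608) - (-1.021)^2] / 5.96257989 = -1.99737036 / 5.96257989 = -0.335
So phi_hat = [-0.5150, -0.3350].
Therefore phi_hat_1 = -0.5150.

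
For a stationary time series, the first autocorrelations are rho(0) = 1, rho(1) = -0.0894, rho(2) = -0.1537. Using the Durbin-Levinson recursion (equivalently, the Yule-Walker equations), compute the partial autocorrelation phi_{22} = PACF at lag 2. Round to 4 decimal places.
\phi_{22} = -0.1630

The PACF at lag k is phi_{kk}, the last component of the solution
to the Yule-Walker system G_k phi = r_k where
  (G_k)_{ij} = rho(|i - j|), (r_k)_i = rho(i), i,j = 1..k.
Equivalently, Durbin-Levinson gives phi_{kk} iteratively:
  phi_{11} = rho(1)
  phi_{kk} = [rho(k) - sum_{j=1..k-1} phi_{k-1,j} rho(k-j)]
            / [1 - sum_{j=1..k-1} phi_{k-1,j} rho(j)],
  phi_{k,j} = phi_{k-1,j} - phi_{kk} phi_{k-1,k-j},  j = 1..k-1.
Step k = 1:
  phi_11 = rho(1) = -0.0894.
Step k = 2:
  phi_22 = [rho(2) - phi_11 rho(1)] / [1 - phi_11 rho(1)] = [-0.1537 - (-0.0894)(-0.0894)] / [1 - (-0.0894)(-0.0894)]
         = -0.16169236 / 0.99200764 = -0.163.
Therefore phi_{22} = -0.1630.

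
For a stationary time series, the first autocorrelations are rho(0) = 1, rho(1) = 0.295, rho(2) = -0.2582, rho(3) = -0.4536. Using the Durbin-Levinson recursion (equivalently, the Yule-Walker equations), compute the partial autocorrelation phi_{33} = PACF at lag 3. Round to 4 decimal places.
\phi_{33} = -0.3030

The PACF at lag k is phi_{kk}, the last component of the solution
to the Yule-Walker system G_k phi = r_k where
  (G_k)_{ij} = rho(|i - j|), (r_k)_i = rho(i), i,j = 1..k.
Equivalently, Durbin-Levinson gives phi_{kk} iteratively:
  phi_{11} = rho(1)
  phi_{kk} = [rho(k) - sum_{j=1..k-1} phi_{k-1,j} rho(k-j)]
            / [1 - sum_{j=1..k-1} phi_{k-1,j} rho(j)],
  phi_{k,j} = phi_{k-1,j} - phi_{kk} phi_{k-1,k-j},  j = 1..k-1.
Step k = 1:
  phi_11 = rho(1) = 0.295.
Step k = 2:
  phi_22 = [rho(2) - phi_11 rho(1)] / [1 - phi_11 rho(1)] = [-0.2582 - (0.295)(0.295)] / [1 - (0.295)(0.295)]
         = -0.345225 / 0.912975 = -0.378132.
  Update: phi_21 = phi_11 - phi_22 phi_11 = 0.295 - (-0.378132)(0.295) = 0.406549.
Step k = 3:
  phi_33 = [rho(3) - phi_21 rho(2) - phi_22 rho(1)] / [1 - phi_21 rho(1) - phi_22 rho(2)]
    numerator   = -0.4536 - (0.406549)(-0.2582) - (-0.378132)(0.295) = -0.23708015
    denominator = 1 - (0.406549)(0.295) - (-0.378132)(-0.2582) = 0.7824344
  phi_33 = -0.23708015 / 0.7824344 = -0.303.
Therefore phi_{33} = -0.3030.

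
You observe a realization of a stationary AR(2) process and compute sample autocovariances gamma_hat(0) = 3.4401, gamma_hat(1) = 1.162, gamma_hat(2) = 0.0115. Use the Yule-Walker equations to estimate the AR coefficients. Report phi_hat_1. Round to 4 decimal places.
\hat\phi_{1} = 0.3800

The Yule-Walker equations for an AR(p) process read, in matrix form,
  Gamma_p phi = r_p,   with   (Gamma_p)_{ij} = gamma(|i - j|),
                       (r_p)_i = gamma(i),   i,j = 1..p.
Substitute the sample gammas (Toeplitz matrix and right-hand side of size 2):
  Gamma_p = [[3.4401, 1.162], [1.162, 3.4401]]
  r_p     = [1.162, 0.0115]
Written out:
  3.4401 phi_1 + 1.162 phi_2 = 1.162
  1.162 phi_1 + 3.4401 phi_2 = 0.0115
Solve by Cramer's rule:
  det = gamma(0)^2 - gamma(1)^2 = (3.4401)^2 - (1.162)^2 = 11.83428801 - 1.350244 = 10.48404401
  phi_hat_1 = [gamma(1) gamma(0) - gamma(1) gamma(2)] / det = [(1.162)(3.4401) - (1.162)(0.0115)] / 10.48404401 = 3.9840332 / 10.48404401 = 0.38
  phi_hat_2 = [gamma(0) gamma(2) - gamma(1)^2] / det = [(3.4401)(0.0115) - (1.162)^2] / 10.48404401 = -1.31068285 / 10.48404401 = -0.125
So phi_hat = [0.3800, -0.1250].
Therefore phi_hat_1 = 0.3800.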